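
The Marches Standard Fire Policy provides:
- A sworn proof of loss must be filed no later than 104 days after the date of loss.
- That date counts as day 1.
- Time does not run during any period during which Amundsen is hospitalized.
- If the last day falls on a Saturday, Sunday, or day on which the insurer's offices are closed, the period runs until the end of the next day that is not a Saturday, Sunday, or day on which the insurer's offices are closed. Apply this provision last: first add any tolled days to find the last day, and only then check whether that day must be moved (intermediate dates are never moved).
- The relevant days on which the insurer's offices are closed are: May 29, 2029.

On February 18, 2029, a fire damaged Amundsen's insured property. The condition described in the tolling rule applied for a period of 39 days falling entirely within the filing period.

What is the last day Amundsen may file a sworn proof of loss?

July 10, 2029

Counting February 18, 2029 as day 1, day 104 is June 1, 2029.
Tolling adds 39 days: June 1, 2029 + 39 days = July 10, 2029.
July 10, 2029 is a Tuesday and not a day on which the insurer's offices are closed, so no extension applies.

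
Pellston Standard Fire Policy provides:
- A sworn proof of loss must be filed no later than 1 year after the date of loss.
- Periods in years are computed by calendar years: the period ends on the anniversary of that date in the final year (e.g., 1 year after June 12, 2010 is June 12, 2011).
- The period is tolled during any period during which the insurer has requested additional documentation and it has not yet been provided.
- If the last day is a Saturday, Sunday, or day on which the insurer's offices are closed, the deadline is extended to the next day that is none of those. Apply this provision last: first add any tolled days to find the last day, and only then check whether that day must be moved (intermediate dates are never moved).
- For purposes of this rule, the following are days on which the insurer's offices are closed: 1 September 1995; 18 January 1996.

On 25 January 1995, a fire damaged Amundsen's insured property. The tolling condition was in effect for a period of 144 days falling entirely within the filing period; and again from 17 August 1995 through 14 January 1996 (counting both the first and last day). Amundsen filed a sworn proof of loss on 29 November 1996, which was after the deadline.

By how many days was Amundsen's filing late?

14 days

1 year after 25 January 1995 is January 25, 1996.
Tolling adds 144 days: January 25, 1996 + 144 days = June 17, 1996.
From August 17, 1995 through January 14, 1996 inclusive is 151 days; tolling adds 151 days: June 17, 1996 + 151 days = November 15, 1996.
November 15, 1996 is a Friday and not a day on which the insurer's offices are closed, so no extension applies.
The deadline is November 15, 1996; from November 15, 1996 to November 29, 1996 is 14 days.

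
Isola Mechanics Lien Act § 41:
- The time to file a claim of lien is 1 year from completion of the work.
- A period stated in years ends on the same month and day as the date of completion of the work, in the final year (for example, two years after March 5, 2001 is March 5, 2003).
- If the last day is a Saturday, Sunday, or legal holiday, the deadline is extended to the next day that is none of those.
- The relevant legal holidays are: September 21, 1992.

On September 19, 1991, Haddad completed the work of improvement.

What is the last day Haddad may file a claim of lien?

September 22, 1992

1 year after September 19, 1991 is September 19, 1992.
September 19, 1992 is Saturday; September 20, 1992 is Sunday; September 21, 1992 is a listed holiday. The next qualifying day is September 22, 1992.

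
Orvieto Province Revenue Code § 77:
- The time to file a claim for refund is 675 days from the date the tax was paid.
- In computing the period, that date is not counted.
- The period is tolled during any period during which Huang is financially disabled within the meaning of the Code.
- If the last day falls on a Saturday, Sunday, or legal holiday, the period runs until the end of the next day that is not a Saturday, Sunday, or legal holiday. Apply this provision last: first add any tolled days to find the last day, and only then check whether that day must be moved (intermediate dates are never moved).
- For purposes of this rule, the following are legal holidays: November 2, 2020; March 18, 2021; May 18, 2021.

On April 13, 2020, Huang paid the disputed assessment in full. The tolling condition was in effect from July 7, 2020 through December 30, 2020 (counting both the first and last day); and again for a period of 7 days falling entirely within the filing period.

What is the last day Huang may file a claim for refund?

August 22, 2022

675 days after April 13, 2020 is February 17, 2022.
From July 7, 2020 through December 30, 2020 inclusive is 177 days; tolling adds 177 days: February 17, 2022 + 177 days = August 13, 2022.
Tolling adds 7 days: August 13, 2022 + 7 days = August 20, 2022.
August 20, 2022 is Saturday; August 21, 2022 is Sunday. The next qualifying day is August 22, 2022.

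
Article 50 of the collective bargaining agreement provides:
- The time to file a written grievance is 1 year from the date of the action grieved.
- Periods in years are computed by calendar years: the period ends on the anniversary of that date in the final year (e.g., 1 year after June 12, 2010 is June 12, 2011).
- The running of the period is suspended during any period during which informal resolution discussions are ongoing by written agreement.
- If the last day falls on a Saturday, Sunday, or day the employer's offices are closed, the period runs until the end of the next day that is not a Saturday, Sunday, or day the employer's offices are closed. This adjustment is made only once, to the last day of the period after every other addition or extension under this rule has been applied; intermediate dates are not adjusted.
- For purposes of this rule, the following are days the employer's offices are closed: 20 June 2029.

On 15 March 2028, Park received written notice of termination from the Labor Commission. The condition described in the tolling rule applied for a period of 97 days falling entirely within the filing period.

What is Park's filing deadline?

June 21, 2029

1 year after 15 March 2028 is March 15, 2029.
Tolling adds 97 days: March 15, 2029 + 97 days = June 20, 2029.
June 20, 2029 is a listed holiday. The next qualifying day is June 21, 2029.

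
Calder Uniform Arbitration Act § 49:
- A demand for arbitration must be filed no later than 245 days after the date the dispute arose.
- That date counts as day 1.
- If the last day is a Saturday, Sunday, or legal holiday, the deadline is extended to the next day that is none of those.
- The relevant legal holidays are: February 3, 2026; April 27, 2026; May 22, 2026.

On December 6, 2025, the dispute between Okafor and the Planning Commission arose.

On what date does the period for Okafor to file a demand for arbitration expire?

Counting December 6, 2025 as day 1, day 245 is August 7, 2026.
August 7, 2026 is a Friday and not a legal holiday, so no extension applies.

August 7, 2026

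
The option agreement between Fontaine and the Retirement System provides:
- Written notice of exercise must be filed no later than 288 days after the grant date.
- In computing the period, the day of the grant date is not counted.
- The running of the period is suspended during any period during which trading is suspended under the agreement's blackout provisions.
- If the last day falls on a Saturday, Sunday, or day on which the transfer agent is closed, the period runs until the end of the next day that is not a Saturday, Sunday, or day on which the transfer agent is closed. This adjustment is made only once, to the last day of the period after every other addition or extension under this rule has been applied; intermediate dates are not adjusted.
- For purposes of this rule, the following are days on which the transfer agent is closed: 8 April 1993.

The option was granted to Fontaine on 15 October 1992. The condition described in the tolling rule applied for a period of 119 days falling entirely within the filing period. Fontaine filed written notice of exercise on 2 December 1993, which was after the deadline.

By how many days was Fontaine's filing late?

288 days after 15 October 1992 is July 30, 1993.
Tolling adds 119 days: July 30, 1993 + 119 days = November 26, 1993.
November 26, 1993 is a Friday and not a day on which the transfer agent is closed, so no extension applies.
The deadline is November 26, 1993; from November 26, 1993 to December 2, 1993 is 6 days.

6 days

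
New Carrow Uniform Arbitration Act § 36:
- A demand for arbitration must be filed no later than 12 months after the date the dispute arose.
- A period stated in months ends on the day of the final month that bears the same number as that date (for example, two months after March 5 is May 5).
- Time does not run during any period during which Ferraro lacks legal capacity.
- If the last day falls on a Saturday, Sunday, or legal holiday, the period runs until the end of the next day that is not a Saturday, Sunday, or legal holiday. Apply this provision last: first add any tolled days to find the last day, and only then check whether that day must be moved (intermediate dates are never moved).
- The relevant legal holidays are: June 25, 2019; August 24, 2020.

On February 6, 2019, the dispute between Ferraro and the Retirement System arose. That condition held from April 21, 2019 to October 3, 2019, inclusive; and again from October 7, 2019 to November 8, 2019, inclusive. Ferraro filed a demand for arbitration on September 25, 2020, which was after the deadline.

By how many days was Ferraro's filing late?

31 days

12 months after February 6, 2019 is February 6, 2020.
From April 21, 2019 through October 3, 2019 inclusive is 166 days; tolling adds 166 days: February 6, 2020 + 166 days = July 21, 2020.
From October 7, 2019 through November 8, 2019 inclusive is 33 days; tolling adds 33 days: July 21, 2020 + 33 days = August 23, 2020.
August 23, 2020 is Sunday; August 24, 2020 is a listed holiday. The next qualifying day is August 25, 2020.
The deadline is August 25, 2020; from August 25, 2020 to September 25, 2020 is 31 days.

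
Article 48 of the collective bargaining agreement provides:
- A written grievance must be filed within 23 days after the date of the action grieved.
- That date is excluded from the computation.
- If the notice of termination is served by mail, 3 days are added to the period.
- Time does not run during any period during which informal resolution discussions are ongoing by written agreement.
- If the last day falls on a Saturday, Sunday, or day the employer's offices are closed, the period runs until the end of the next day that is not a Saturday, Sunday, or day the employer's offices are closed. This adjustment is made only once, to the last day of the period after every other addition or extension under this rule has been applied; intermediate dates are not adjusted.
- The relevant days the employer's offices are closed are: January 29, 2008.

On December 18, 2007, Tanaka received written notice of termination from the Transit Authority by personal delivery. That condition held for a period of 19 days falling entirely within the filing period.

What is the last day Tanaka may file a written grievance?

January 30, 2008

23 days after December 18, 2007 is January 10, 2008.
Service was not by mail, so no mail extension applies.
Tolling adds 19 days: January 10, 2008 + 19 days = January 29, 2008.
January 29, 2008 is a listed holiday. The next qualifying day is January 30, 2008.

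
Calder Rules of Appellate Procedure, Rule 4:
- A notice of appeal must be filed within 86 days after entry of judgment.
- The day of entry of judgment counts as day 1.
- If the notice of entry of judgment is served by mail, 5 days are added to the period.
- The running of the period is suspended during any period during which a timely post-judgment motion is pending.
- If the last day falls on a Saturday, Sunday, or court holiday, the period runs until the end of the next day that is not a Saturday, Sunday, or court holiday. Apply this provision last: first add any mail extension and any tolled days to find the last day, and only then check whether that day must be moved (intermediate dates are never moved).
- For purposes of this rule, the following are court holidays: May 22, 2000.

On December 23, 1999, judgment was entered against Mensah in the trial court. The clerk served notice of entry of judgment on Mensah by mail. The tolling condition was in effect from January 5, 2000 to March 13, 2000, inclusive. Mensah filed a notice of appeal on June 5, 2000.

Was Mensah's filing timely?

Counting December 23, 1999 as day 1, day 86 is March 17, 2000.
Service was by mail, adding 5 days: March 17, 2000 + 5 days = March 22, 2000.
From January 5, 2000 through March 13, 2000 inclusive is 69 days; tolling adds 69 days: March 22, 2000 + 69 days = May 30, 2000.
May 30, 2000 is a Tuesday and not a court holiday, so no extension applies.
The deadline is May 30, 2000; the filing on June 5, 2000 is after that date.

No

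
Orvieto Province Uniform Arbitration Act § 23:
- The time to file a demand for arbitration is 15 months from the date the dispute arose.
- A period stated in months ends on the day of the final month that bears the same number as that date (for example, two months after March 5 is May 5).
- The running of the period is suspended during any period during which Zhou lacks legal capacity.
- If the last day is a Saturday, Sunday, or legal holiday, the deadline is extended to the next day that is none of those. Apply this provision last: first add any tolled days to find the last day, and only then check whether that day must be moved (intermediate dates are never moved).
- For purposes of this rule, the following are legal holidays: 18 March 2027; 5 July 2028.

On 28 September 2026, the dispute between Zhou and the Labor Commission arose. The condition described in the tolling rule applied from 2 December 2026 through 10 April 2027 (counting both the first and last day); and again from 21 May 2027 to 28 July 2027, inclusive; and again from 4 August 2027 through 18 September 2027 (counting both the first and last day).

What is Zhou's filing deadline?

August 29, 2028

15 months after 28 September 2026 is December 28, 2027.
From December 2, 2026 through April 10, 2027 inclusive is 130 days; tolling adds 130 days: December 28, 2027 + 130 days = May 6, 2028.
From May 21, 2027 through July 28, 2027 inclusive is 69 days; tolling adds 69 days: May 6, 2028 + 69 days = July 14, 2028.
From August 4, 2027 through September 18, 2027 inclusive is 46 days; tolling adds 46 days: July 14, 2028 + 46 days = August 29, 2028.
August 29, 2028 is a Tuesday and not a legal holiday, so no extension applies.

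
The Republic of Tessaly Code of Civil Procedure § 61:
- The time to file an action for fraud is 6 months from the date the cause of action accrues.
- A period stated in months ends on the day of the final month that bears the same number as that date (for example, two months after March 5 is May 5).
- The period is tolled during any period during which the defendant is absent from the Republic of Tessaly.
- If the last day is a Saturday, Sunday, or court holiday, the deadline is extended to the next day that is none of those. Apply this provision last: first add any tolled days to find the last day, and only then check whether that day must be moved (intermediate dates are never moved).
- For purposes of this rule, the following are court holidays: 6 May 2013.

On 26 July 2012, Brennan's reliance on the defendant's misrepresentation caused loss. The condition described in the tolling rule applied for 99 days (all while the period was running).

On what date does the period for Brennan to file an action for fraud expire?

6 months after 26 July 2012 is January 26, 2013.
Tolling adds 99 days: January 26, 2013 + 99 days = May 5, 2013.
May 5, 2013 is Sunday; May 6, 2013 is a listed holiday. The next qualifying day is May 7, 2013.

May 7, 2013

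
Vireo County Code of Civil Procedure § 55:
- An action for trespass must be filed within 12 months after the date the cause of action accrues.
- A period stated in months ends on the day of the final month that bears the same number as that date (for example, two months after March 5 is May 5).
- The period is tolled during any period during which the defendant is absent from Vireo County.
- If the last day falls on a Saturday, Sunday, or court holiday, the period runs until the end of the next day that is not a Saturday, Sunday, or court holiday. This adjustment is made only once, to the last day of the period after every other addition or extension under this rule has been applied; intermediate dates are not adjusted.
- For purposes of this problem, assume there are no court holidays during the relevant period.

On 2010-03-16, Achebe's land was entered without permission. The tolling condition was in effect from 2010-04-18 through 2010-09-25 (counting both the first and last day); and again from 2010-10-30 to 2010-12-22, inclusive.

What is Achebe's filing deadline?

October 17, 2011

12 months after 2010-03-16 is March 16, 2011.
From April 18, 2010 through September 25, 2010 inclusive is 161 days; tolling adds 161 days: March 16, 2011 + 161 days = August 24, 2011.
From October 30, 2010 through December 22, 2010 inclusive is 54 days; tolling adds 54 days: August 24, 2011 + 54 days = October 17, 2011.
October 17, 2011 is a Monday and not a court holiday, so no extension applies.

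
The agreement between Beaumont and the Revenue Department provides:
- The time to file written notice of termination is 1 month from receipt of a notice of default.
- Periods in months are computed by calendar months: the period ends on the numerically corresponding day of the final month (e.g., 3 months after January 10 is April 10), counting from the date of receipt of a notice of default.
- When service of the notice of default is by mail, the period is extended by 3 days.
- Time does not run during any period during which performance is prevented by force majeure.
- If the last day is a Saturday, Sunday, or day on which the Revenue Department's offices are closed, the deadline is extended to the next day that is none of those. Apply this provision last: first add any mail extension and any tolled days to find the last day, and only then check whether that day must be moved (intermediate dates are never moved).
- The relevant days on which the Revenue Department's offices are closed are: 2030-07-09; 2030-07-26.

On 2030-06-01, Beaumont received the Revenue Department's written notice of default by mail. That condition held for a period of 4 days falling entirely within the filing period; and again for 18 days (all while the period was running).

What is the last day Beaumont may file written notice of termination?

1 month after 2030-06-01 is July 1, 2030.
Service was by mail, adding 3 days: July 1, 2030 + 3 days = July 4, 2030.
Tolling adds 4 days: July 4, 2030 + 4 days = July 8, 2030.
Tolling adds 18 days: July 8, 2030 + 18 days = July 26, 2030.
July 26, 2030 is a listed holiday; July 27, 2030 is Saturday; July 28, 2030 is Sunday. The next qualifying day is July 29, 2030.

July 29, 2030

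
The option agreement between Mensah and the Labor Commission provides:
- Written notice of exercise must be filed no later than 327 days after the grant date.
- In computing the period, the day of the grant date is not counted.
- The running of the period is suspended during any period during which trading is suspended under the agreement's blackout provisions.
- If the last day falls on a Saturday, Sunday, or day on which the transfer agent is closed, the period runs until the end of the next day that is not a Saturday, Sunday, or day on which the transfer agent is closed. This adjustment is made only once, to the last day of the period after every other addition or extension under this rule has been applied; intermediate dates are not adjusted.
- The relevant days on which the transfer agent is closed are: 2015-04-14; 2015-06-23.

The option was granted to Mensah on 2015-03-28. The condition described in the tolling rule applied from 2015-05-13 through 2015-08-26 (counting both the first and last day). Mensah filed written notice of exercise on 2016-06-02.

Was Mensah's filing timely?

327 days after 2015-03-28 is February 18, 2016.
From May 13, 2015 through August 26, 2015 inclusive is 106 days; tolling adds 106 days: February 18, 2016 + 106 days = June 3, 2016.
June 3, 2016 is a Friday and not a day on which the transfer agent is closed, so no extension applies.
The deadline is June 3, 2016; the filing on June 2, 2016 is on or before that date.

Yes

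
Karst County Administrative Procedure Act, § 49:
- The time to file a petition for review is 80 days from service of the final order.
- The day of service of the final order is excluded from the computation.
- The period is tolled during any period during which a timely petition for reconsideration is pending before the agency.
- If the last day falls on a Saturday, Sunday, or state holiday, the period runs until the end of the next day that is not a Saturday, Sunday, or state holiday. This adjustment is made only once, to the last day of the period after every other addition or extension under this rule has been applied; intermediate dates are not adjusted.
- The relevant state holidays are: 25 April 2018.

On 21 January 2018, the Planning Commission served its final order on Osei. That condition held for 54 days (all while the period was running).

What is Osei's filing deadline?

June 4, 2018

80 days after 21 January 2018 is April 11, 2018.
Tolling adds 54 days: April 11, 2018 + 54 days = June 4, 2018.
June 4, 2018 is a Monday and not a state holiday, so no extension applies.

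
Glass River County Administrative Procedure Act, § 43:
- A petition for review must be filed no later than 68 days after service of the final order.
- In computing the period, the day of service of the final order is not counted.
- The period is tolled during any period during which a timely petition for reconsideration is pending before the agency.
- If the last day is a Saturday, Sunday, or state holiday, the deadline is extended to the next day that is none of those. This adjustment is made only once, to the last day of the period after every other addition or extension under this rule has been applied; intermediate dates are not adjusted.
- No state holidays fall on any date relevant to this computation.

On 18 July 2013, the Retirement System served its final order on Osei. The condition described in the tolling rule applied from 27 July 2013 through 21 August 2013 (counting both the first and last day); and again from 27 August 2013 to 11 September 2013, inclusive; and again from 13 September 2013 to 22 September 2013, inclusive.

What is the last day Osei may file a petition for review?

November 15, 2013

68 days after 18 July 2013 is September 24, 2013.
From July 27, 2013 through August 21, 2013 inclusive is 26 days; tolling adds 26 days: September 24, 2013 + 26 days = October 20, 2013.
From August 27, 2013 through September 11, 2013 inclusive is 16 days; tolling adds 16 days: October 20, 2013 + 16 days = November 5, 2013.
From September 13, 2013 through September 22, 2013 inclusive is 10 days; tolling adds 10 days: November 5, 2013 + 10 days = November 15, 2013.
November 15, 2013 is a Friday and not a state holiday, so no extension applies.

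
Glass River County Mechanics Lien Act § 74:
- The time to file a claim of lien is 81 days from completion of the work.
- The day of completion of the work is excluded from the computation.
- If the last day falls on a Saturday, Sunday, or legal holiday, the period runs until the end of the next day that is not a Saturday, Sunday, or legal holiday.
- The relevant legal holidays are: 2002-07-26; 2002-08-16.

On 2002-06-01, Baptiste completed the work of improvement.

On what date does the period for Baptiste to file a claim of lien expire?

81 days after 2002-06-01 is August 21, 2002.
August 21, 2002 is a Wednesday and not a legal holiday, so no extension applies.

August 21, 2002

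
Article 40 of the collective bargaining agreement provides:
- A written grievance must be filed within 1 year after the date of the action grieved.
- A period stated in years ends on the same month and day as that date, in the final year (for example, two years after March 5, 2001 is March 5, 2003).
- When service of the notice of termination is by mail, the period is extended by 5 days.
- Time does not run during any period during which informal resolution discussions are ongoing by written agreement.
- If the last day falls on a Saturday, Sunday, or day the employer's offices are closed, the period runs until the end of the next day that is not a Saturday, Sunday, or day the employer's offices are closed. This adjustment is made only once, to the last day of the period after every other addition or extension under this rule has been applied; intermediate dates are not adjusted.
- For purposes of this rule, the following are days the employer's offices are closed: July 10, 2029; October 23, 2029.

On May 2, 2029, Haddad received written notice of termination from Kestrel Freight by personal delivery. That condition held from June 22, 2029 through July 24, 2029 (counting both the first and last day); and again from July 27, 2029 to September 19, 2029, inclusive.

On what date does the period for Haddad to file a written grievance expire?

1 year after May 2, 2029 is May 2, 2030.
Service was not by mail, so no mail extension applies.
From June 22, 2029 through July 24, 2029 inclusive is 33 days; tolling adds 33 days: May 2, 2030 + 33 days = June 4, 2030.
From July 27, 2029 through September 19, 2029 inclusive is 55 days; tolling adds 55 days: June 4, 2030 + 55 days = July 29, 2030.
July 29, 2030 is a Monday and not a day the employer's offices are closed, so no extension applies.

July 29, 2030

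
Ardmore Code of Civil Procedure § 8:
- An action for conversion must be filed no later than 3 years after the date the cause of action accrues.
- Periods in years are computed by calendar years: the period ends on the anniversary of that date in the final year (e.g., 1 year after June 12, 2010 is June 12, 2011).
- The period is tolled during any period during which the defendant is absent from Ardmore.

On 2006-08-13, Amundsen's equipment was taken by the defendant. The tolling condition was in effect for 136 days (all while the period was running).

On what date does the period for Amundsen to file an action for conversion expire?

3 years after 2006-08-13 is August 13, 2009.
Tolling adds 136 days: August 13, 2009 + 136 days = December 27, 2009.

December 27, 2009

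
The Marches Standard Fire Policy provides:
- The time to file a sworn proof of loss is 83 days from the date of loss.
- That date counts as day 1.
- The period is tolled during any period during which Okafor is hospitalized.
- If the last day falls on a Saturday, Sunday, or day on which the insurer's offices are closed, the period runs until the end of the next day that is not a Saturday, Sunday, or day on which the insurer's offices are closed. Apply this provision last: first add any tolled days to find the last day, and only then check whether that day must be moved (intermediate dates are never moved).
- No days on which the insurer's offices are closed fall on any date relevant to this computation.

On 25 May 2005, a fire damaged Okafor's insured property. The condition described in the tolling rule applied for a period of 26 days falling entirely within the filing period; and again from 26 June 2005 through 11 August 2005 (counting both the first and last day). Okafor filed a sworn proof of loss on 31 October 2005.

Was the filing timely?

No

Counting 25 May 2005 as day 1, day 83 is August 15, 2005.
Tolling adds 26 days: August 15, 2005 + 26 days = September 10, 2005.
From June 26, 2005 through August 11, 2005 inclusive is 47 days; tolling adds 47 days: September 10, 2005 + 47 days = October 27, 2005.
October 27, 2005 is a Thursday and not a day on which the insurer's offices are closed, so no extension applies.
The deadline is October 27, 2005; the filing on October 31, 2005 is after that date.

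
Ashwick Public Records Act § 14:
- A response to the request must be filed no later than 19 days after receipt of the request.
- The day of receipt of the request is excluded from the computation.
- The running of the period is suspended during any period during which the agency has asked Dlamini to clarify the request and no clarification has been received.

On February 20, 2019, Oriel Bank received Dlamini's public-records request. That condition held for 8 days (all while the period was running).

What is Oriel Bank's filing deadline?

19 days after February 20, 2019 is March 11, 2019.
Tolling adds 8 days: March 11, 2019 + 8 days = March 19, 2019.

March 19, 2019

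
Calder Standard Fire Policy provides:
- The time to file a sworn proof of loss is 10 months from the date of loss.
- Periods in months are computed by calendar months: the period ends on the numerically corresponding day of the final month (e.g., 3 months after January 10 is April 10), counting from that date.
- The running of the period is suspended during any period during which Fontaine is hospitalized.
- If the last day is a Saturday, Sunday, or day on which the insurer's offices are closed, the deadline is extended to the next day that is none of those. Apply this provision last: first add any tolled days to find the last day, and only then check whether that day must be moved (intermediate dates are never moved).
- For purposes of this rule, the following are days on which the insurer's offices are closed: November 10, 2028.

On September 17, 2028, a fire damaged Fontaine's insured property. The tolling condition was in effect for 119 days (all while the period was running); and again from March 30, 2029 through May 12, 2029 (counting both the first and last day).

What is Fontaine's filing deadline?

December 27, 2029

10 months after September 17, 2028 is July 17, 2029.
Tolling adds 119 days: July 17, 2029 + 119 days = November 13, 2029.
From March 30, 2029 through May 12, 2029 inclusive is 44 days; tolling adds 44 days: November 13, 2029 + 44 days = December 27, 2029.
December 27, 2029 is a Thursday and not a day on which the insurer's offices are closed, so no extension applies.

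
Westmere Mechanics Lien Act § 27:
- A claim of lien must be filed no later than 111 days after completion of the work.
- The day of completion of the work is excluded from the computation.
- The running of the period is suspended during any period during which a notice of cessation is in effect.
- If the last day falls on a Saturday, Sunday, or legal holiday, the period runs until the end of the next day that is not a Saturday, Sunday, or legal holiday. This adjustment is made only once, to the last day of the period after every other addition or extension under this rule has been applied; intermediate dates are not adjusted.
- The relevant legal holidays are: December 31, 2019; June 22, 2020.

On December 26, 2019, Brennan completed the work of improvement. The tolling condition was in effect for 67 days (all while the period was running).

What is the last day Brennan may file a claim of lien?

June 23, 2020

111 days after December 26, 2019 is April 15, 2020.
Tolling adds 67 days: April 15, 2020 + 67 days = June 21, 2020.
June 21, 2020 is Sunday; June 22, 2020 is a listed holiday. The next qualifying day is June 23, 2020.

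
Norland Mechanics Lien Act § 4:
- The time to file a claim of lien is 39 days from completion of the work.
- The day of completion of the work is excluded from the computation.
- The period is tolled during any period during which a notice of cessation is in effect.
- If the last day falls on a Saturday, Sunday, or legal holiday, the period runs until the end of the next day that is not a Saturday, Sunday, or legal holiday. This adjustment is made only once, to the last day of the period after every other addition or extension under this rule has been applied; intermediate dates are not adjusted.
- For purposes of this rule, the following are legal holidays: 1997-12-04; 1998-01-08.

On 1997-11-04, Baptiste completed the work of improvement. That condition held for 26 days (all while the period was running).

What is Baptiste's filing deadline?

January 9, 1998

39 days after 1997-11-04 is December 13, 1997.
Tolling adds 26 days: December 13, 1997 + 26 days = January 8, 1998.
January 8, 1998 is a listed holiday. The next qualifying day is January 9, 1998.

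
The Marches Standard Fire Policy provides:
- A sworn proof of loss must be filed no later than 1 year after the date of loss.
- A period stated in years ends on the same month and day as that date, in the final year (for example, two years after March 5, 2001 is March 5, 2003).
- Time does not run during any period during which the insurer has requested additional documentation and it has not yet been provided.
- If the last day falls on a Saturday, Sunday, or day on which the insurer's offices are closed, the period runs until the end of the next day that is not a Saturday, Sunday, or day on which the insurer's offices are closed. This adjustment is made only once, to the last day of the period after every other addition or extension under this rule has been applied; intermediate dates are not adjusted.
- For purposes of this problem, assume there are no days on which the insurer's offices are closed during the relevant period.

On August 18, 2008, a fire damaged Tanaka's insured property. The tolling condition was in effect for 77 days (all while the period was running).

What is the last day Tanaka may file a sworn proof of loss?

1 year after August 18, 2008 is August 18, 2009.
Tolling adds 77 days: August 18, 2009 + 77 days = November 3, 2009.
November 3, 2009 is a Tuesday and not a day on which the insurer's offices are closed, so no extension applies.

November 3, 2009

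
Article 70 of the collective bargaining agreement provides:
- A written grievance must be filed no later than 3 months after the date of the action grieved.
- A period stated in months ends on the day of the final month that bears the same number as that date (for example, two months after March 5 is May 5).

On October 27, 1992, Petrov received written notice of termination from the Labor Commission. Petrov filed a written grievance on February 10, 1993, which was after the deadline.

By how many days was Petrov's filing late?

14 days

3 months after October 27, 1992 is January 27, 1993.
The deadline is January 27, 1993; from January 27, 1993 to February 10, 1993 is 14 days.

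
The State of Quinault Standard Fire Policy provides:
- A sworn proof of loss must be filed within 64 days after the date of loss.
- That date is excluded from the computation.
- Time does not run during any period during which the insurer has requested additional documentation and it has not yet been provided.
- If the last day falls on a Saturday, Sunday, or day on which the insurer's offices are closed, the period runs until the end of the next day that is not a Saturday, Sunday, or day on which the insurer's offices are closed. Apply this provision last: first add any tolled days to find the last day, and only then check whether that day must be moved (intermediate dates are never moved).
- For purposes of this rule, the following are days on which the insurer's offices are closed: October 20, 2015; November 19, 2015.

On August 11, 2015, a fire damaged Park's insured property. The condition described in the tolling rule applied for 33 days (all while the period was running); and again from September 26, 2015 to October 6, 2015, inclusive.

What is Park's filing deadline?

64 days after August 11, 2015 is October 14, 2015.
Tolling adds 33 days: October 14, 2015 + 33 days = November 16, 2015.
From September 26, 2015 through October 6, 2015 inclusive is 11 days; tolling adds 11 days: November 16, 2015 + 11 days = November 27, 2015.
November 27, 2015 is a Friday and not a day on which the insurer's offices are closed, so no extension applies.

November 27, 2015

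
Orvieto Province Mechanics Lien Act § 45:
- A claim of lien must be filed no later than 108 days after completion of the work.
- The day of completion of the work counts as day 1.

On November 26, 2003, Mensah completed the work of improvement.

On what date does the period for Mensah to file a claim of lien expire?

Counting November 26, 2003 as day 1, day 108 is March 12, 2004.

March 12, 2004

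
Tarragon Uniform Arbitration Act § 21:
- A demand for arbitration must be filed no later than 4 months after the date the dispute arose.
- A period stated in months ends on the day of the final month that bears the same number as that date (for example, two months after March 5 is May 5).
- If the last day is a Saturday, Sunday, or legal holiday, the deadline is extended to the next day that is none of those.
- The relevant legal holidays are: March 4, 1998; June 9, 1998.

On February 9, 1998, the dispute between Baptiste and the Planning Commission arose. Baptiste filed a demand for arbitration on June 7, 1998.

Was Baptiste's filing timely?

Yes

4 months after February 9, 1998 is June 9, 1998.
June 9, 1998 is a listed holiday. The next qualifying day is June 10, 1998.
The deadline is June 10, 1998; the filing on June 7, 1998 is on or before that date.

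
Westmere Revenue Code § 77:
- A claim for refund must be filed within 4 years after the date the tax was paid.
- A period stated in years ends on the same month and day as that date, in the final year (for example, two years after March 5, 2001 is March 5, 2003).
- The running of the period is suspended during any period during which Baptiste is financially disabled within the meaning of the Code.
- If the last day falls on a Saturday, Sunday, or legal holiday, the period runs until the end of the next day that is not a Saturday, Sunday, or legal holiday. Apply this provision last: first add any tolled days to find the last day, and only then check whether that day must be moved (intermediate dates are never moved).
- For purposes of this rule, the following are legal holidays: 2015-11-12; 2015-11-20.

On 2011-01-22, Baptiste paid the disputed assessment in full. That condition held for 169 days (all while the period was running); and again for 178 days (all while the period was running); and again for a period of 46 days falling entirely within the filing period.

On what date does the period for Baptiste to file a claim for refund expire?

February 19, 2016

4 years after 2011-01-22 is January 22, 2015.
Tolling adds 169 days: January 22, 2015 + 169 days = July 10, 2015.
Tolling adds 178 days: July 10, 2015 + 178 days = January 4, 2016.
Tolling adds 46 days: January 4, 2016 + 46 days = February 19, 2016.
February 19, 2016 is a Friday and not a legal holiday, so no extension applies.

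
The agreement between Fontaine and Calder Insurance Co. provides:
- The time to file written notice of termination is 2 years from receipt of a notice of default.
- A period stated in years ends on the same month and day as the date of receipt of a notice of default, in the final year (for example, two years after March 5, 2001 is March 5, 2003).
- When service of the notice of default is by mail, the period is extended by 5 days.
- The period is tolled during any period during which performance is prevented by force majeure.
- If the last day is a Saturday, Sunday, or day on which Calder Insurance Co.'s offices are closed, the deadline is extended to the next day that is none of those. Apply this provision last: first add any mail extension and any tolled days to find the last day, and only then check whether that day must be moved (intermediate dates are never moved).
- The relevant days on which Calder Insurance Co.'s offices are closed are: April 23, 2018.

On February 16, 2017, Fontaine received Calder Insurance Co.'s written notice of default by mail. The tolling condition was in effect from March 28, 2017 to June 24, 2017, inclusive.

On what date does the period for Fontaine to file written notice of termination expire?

2 years after February 16, 2017 is February 16, 2019.
Service was by mail, adding 5 days: February 16, 2019 + 5 days = February 21, 2019.
From March 28, 2017 through June 24, 2017 inclusive is 89 days; tolling adds 89 days: February 21, 2019 + 89 days = May 21, 2019.
May 21, 2019 is a Tuesday and not a day on which Calder Insurance Co.'s offices are closed, so no extension applies.

May 21, 2019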